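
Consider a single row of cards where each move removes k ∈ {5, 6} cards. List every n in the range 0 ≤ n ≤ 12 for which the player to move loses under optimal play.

0, 1, 2, 3, 4, 11, 12

Build the Grundy sequence with g(k) = mex{g(k−s) : s ∈ {5, 6}, s ≤ k}:
k:     0  1  2  3  4  5  6  7  8  9 10 11 12
g(k):  0  0  0  0  0  1  1  1  1  1  2  0  0
The P-positions (g = 0) in 0..12 are 0, 1, 2, 3, 4, 11, 12.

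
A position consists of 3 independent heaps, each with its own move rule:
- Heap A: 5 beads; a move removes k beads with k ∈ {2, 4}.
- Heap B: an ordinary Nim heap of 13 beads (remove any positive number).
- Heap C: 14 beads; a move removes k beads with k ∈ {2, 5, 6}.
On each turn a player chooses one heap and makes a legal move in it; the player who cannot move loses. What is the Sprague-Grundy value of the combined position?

14

Grundy values for heap A (subtraction set {2, 4}):
g(0) = mex{} = 0
g(1) = mex{} = 0
g(2) = mex{0} = 1
g(3) = mex{0} = 1
g(4) = mex{0,1} = 2
g(5) = mex{0,1} = 2
So g(5) = 2.
Heap B is a plain Nim heap of size 13, so its Grundy value is 13.
Build the Grundy sequence for heap C with g(k) = mex{g(k−s) : s ∈ {2, 5, 6}, s ≤ k}:
k:     0  1  2  3  4  5  6  7  8  9 10 11 12 13 14
g(k):  0  0  1  1  0  2  1  3  0  2  1  0  0  1  1
So g(14) = 1.
The value of a disjunctive sum is the nim-sum of the parts.
Combined value = 2 ⊕ 13 ⊕ 1 = 14.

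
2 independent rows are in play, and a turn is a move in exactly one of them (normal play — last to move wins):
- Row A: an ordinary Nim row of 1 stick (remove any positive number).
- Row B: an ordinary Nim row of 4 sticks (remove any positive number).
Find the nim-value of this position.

Row A is a plain Nim row of size 1, so its Grundy value is 1.
Row B is a plain Nim row of size 4, so its Grundy value is 4.
By the Sprague-Grundy theorem, the Grundy value of a sum of independent games is the XOR of the component values.
Combined value = 1 XOR 4 = 5.

5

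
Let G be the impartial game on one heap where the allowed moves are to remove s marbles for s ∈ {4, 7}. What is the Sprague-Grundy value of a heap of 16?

1

Compute g(0), g(1), … for moves {4, 7}:
k:     0  1  2  3  4  5  6  7  8  9 10 11 12 13 14 15 16
g(k):  0  0  0  0  1  1  1  1  2  2  2  0  0  0  0  1  1
So g(16) = 1.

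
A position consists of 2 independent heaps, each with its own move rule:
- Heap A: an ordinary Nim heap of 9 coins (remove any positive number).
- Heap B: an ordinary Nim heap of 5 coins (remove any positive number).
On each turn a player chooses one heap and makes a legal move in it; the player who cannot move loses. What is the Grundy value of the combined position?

Heap A is a plain Nim heap of size 9, so its Grundy value is 9.
Heap B is a plain Nim heap of size 5, so its Grundy value is 5.
By the Sprague-Grundy theorem, the Grundy value of a sum of independent games is the XOR of the component values.
Combined value = 9 XOR 5 = 12.

12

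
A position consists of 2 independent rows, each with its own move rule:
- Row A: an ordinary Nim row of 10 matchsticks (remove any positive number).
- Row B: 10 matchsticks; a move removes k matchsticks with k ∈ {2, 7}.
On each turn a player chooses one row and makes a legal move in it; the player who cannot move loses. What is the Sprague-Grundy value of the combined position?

Row A is a plain Nim row of size 10, so its Grundy value is 10.
Build the Grundy sequence for row B with g(k) = mex{g(k−s) : s ∈ {2, 7}, s ≤ k}:
g(0) = mex{} = 0
g(1) = mex{} = 0
g(2) = mex{0} = 1
g(3) = mex{0} = 1
g(4) = mex{1} = 0
g(5) = mex{1} = 0
g(6) = mex{0} = 1
g(7) = mex{0} = 1
g(8) = mex{0,1} = 2
g(9) = mex{1} = 0
g(10) = mex{1,2} = 0
So g(10) = 0.
The value of a disjunctive sum is the nim-sum of the parts.
Combined value = 10 XOR 0 = 10.

10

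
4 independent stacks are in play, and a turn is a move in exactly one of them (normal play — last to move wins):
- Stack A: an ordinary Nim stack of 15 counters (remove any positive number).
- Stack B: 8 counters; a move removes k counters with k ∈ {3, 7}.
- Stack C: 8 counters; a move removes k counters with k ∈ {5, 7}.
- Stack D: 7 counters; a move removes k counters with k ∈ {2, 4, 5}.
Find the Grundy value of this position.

12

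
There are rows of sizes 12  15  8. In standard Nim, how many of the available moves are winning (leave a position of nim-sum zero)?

3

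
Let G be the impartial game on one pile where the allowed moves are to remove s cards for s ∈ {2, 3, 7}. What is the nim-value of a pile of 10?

Build the Grundy sequence with g(k) = mex{g(k−s) : s ∈ {2, 3, 7}, s ≤ k}:
g(0) = mex{} = 0
g(1) = mex{} = 0
g(2) = mex{0} = 1
g(3) = mex{0} = 1
g(4) = mex{0,1} = 2
g(5) = mex{1} = 0
g(6) = mex{1,2} = 0
g(7) = mex{0,2} = 1
g(8) = mex{0} = 1
g(9) = mex{0,1} = 2
g(10) = mex{1} = 0
So g(10) = 0.

0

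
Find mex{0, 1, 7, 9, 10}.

The values 0, 1 are all present; 2 is the first non-negative integer missing from the set.

2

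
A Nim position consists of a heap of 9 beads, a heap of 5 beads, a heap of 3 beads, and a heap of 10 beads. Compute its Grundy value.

5

Compute the nim-sum pairwise:
9 ^ 5 = 12
12 ^ 3 = 15
15 ^ 10 = 5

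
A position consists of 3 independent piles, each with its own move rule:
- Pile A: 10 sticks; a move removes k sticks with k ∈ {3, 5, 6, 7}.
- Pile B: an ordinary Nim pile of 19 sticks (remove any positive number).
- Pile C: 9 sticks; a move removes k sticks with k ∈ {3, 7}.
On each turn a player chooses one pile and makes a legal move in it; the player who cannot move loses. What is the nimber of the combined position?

Grundy values for pile A (subtraction set {3, 5, 6, 7}):
g(0) = mex{} = 0
g(1) = mex{} = 0
g(2) = mex{} = 0
g(3) = mex{0} = 1
g(4) = mex{0} = 1
g(5) = mex{0} = 1
g(6) = mex{0,1} = 2
g(7) = mex{0,1} = 2
g(8) = mex{0,1} = 2
g(9) = mex{0,1,2} = 3
g(10) = mex{1,2} = 0
So g(10) = 0.
Pile B is a plain Nim pile of size 19, so its Grundy value is 19.
For pile C, compute g(0), g(1), … with moves {3, 7}:
g(0) = mex{} = 0
g(1) = mex{} = 0
g(2) = mex{} = 0
g(3) = mex{0} = 1
g(4) = mex{0} = 1
g(5) = mex{0} = 1
g(6) = mex{1} = 0
g(7) = mex{0,1} = 2
g(8) = mex{0,1} = 2
g(9) = mex{0} = 1
So g(9) = 1.
By the Sprague-Grundy theorem, the Grundy value of a sum of independent games is the XOR of the component values.
Combined value = 0 ⊕ 19 ⊕ 1 = 18.

18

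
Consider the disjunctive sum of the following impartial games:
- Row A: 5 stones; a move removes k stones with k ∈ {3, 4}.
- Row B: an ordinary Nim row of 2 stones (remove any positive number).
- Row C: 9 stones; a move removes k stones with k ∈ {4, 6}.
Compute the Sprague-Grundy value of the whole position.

1

For row A, compute g(0), g(1), … with moves {3, 4}:
g(0) = mex{} = 0
g(1) = mex{} = 0
g(2) = mex{} = 0
g(3) = mex{0} = 1
g(4) = mex{0} = 1
g(5) = mex{0} = 1
So g(5) = 1.
Row B is a plain Nim row of size 2, so its Grundy value is 2.
Build the Grundy sequence for row C with g(k) = mex{g(k−s) : s ∈ {4, 6}, s ≤ k}:
g(0) = mex{} = 0
g(1) = mex{} = 0
g(2) = mex{} = 0
g(3) = mex{} = 0
g(4) = mex{0} = 1
g(5) = mex{0} = 1
g(6) = mex{0} = 1
g(7) = mex{0} = 1
g(8) = mex{0,1} = 2
g(9) = mex{0,1} = 2
So g(9) = 2.
By the Sprague-Grundy theorem, the Grundy value of a sum of independent games is the XOR of the component values.
Combined value = 1 XOR 2 XOR 2 = 1.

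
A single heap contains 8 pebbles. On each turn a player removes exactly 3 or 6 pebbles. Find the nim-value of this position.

Build the Grundy sequence with g(k) = mex{g(k−s) : s ∈ {3, 6}, s ≤ k}:
k:     0  1  2  3  4  5  6  7  8
g(k):  0  0  0  1  1  1  2  2  2
So g(8) = 2.

2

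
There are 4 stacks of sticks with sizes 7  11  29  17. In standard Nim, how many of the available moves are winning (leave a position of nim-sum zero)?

0

Nim-sum: 7 XOR 11 XOR 29 XOR 17 = 0.
The nim-sum is already 0, so every move leaves a nonzero nim-sum — there are no winning moves.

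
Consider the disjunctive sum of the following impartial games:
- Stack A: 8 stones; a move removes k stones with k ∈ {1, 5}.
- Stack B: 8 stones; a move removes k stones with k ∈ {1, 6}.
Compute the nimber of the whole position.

For stack A, compute g(0), g(1), … with moves {1, 5}:
k:     0  1  2  3  4  5  6  7  8
g(k):  0  1  0  1  0  1  0  1  0
So g(8) = 0.
For stack B, compute g(0), g(1), … with moves {1, 6}:
g(0) = mex{} = 0
g(1) = mex{0} = 1
g(2) = mex{1} = 0
g(3) = mex{0} = 1
g(4) = mex{1} = 0
g(5) = mex{0} = 1
g(6) = mex{0,1} = 2
g(7) = mex{1,2} = 0
g(8) = mex{0} = 1
So g(8) = 1.
The value of a disjunctive sum is the nim-sum of the parts.
Combined value = 0 ⊕ 1 = 1.

1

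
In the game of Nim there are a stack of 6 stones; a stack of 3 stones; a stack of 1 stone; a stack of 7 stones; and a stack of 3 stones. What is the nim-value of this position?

Write each in binary and XOR column by column:
  110  (6)
  011  (3)
  001  (1)
  111  (7)
  011  (3)
  ---
  000  (0)

0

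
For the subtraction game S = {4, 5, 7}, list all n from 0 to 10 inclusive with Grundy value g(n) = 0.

0, 1, 2, 3

Compute g(0), g(1), … for moves {4, 5, 7}:
k:     0  1  2  3  4  5  6  7  8  9 10
g(k):  0  0  0  0  1  1  1  1  2  2  2
The P-positions (g = 0) in 0..10 are 0, 1, 2, 3.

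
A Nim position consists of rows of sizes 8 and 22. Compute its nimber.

30

Bitwise XOR of the heap sizes:
  01000  (8)
  10110  (22)
  -----
  11110  (30)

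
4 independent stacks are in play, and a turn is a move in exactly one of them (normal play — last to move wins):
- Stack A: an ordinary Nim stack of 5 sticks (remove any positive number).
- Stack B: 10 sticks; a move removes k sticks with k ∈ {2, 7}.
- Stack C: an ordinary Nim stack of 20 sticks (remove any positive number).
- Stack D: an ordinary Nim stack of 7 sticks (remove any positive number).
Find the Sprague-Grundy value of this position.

22

Stack A is a plain Nim stack of size 5, so its Grundy value is 5.
For stack B, compute g(0), g(1), … with moves {2, 7}:
k:     0  1  2  3  4  5  6  7  8  9 10
g(k):  0  0  1  1  0  0  1  1  2  0  0
So g(10) = 0.
Stack C is a plain Nim stack of size 20, so its Grundy value is 20.
Stack D is a plain Nim stack of size 7, so its Grundy value is 7.
The value of a disjunctive sum is the nim-sum of the parts.
Combined value = 5 XOR 0 XOR 20 XOR 7 = 22.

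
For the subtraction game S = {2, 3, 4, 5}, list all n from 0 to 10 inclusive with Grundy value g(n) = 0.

0, 1, 7, 8

Build the Grundy sequence with g(k) = mex{g(k−s) : s ∈ {2, 3, 4, 5}, s ≤ k}:
k:     0  1  2  3  4  5  6  7  8  9 10
g(k):  0  0  1  1  2  2  3  0  0  1  1
The P-positions (g = 0) in 0..10 are 0, 1, 7, 8.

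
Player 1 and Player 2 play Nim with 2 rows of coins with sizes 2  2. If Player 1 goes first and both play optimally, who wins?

Compute the nim-sum pairwise:
2 ⊕ 2 = 0
The nim-sum is 0, so this is a P-position: the player to move is in a losing position under optimal play; Player 1 is about to move from it and so loses — Player 2 wins.

Player 2 wins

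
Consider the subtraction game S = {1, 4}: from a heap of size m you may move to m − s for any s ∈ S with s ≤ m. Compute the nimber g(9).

2

Build the Grundy sequence with g(k) = mex{g(k−s) : s ∈ {1, 4}, s ≤ k}:
g(0) = mex{} = 0
g(1) = mex{0} = 1
g(2) = mex{1} = 0
g(3) = mex{0} = 1
g(4) = mex{0,1} = 2
g(5) = mex{1,2} = 0
g(6) = mex{0} = 1
g(7) = mex{1} = 0
g(8) = mex{0,2} = 1
g(9) = mex{0,1} = 2
So g(9) = 2.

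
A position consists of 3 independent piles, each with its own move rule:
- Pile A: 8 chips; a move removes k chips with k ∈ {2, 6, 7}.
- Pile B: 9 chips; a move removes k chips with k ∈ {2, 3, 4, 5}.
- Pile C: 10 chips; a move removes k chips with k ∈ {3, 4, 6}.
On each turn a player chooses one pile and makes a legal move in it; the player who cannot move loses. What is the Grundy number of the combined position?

3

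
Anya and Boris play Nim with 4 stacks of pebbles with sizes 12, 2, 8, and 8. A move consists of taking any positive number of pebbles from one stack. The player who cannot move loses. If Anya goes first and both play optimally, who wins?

Anya wins

Bitwise XOR of the heap sizes:
  1100  (12)
  0010  (2)
  1000  (8)
  1000  (8)
  ----
  1110  (14)
The nim-sum is 14 ≠ 0, so this is an N-position: the player to move can win; Anya has a winning move.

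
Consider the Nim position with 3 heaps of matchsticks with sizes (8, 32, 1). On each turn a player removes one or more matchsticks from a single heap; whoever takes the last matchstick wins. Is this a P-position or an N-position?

N-position

Nim-sum: 8 ^ 32 ^ 1 = 41.
The nim-sum is 41 ≠ 0, so this is an N-position: the player to move can win.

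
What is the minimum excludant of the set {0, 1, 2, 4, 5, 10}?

3

The values 0, 1, 2 are all present; 3 is the first non-negative integer missing from the set.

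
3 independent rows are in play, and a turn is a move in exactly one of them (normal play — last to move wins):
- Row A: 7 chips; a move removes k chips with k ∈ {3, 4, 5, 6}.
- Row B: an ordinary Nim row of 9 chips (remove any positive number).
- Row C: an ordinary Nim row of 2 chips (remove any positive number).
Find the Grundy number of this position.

9

For row A, compute g(0), g(1), … with moves {3, 4, 5, 6}:
k:     0  1  2  3  4  5  6  7
g(k):  0  0  0  1  1  1  2  2
So g(7) = 2.
Row B is a plain Nim row of size 9, so its Grundy value is 9.
Row C is a plain Nim row of size 2, so its Grundy value is 2.
The value of a disjunctive sum is the nim-sum of the parts.
Combined value = 2 ⊕ 9 ⊕ 2 = 9.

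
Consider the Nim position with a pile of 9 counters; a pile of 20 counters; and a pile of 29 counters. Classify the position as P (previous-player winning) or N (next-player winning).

Write each in binary and XOR column by column:
  01001  (9)
  10100  (20)
  11101  (29)
  -----
  00000  (0)
The nim-sum is 0, so this is a P-position: the player to move is in a losing position under optimal play.

P-position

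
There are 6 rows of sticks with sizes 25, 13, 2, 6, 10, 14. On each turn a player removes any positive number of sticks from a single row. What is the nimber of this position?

20

Nim-sum: 25 XOR 13 XOR 2 XOR 6 XOR 10 XOR 14 = 20.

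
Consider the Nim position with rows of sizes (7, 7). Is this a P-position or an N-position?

Nim-sum: 7 XOR 7 = 0.
The nim-sum is 0, so this is a P-position: the player to move is in a losing position under optimal play.

P-position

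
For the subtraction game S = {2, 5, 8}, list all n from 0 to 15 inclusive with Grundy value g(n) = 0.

0, 1, 4, 7, 10, 11, 14

Build the Grundy sequence with g(k) = mex{g(k−s) : s ∈ {2, 5, 8}, s ≤ k}:
k:     0  1  2  3  4  5  6  7  8  9 10 11 12 13 14 15
g(k):  0  0  1  1  0  2  1  0  2  1  0  0  1  1  0  2
The P-positions (g = 0) in 0..15 are 0, 1, 4, 7, 10, 11, 14.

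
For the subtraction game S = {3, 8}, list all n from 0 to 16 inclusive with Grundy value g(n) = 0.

0, 1, 2, 6, 7, 11, 12, 13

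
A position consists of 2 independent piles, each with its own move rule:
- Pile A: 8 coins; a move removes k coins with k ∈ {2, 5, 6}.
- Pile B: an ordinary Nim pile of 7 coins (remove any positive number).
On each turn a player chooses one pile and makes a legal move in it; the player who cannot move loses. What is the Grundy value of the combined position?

For pile A, compute g(0), g(1), … with moves {2, 5, 6}:
g(0) = mex{} = 0
g(1) = mex{} = 0
g(2) = mex{0} = 1
g(3) = mex{0} = 1
g(4) = mex{1} = 0
g(5) = mex{0,1} = 2
g(6) = mex{0} = 1
g(7) = mex{0,1,2} = 3
g(8) = mex{1} = 0
So g(8) = 0.
Pile B is a plain Nim pile of size 7, so its Grundy value is 7.
By the Sprague-Grundy theorem, the Grundy value of a sum of independent games is the XOR of the component values.
Combined value = 0 XOR 7 = 7.

7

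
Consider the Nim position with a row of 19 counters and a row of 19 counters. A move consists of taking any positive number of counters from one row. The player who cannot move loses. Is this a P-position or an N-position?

Compute the nim-sum pairwise:
19 XOR 19 = 0
The nim-sum is 0, so this is a P-position: the player to move is in a losing position under optimal play.

P-position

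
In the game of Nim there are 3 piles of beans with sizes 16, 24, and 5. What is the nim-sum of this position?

13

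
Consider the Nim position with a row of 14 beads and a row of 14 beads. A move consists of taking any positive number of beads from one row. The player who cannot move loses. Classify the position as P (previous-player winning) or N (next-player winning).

In binary:
  1110  (14)
  1110  (14)
  ----
  0000  (0)
The nim-sum is 0, so this is a P-position: the player to move is in a losing position under optimal play.

P-position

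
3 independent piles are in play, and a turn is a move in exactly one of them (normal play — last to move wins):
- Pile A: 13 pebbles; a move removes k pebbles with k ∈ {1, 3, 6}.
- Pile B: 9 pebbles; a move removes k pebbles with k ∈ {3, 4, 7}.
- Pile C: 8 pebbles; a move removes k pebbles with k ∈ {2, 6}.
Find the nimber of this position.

3

Build the Grundy sequence for pile A with g(k) = mex{g(k−s) : s ∈ {1, 3, 6}, s ≤ k}:
g(0) = mex{} = 0
g(1) = mex{0} = 1
g(2) = mex{1} = 0
g(3) = mex{0} = 1
g(4) = mex{1} = 0
g(5) = mex{0} = 1
g(6) = mex{0,1} = 2
g(7) = mex{0,1,2} = 3
g(8) = mex{0,1,3} = 2
g(9) = mex{1,2} = 0
g(10) = mex{0,3} = 1
g(11) = mex{1,2} = 0
g(12) = mex{0,2} = 1
g(13) = mex{1,3} = 0
So g(13) = 0.
Build the Grundy sequence for pile B with g(k) = mex{g(k−s) : s ∈ {3, 4, 7}, s ≤ k}:
k:     0  1  2  3  4  5  6  7  8  9
g(k):  0  0  0  1  1  1  2  2  2  3
So g(9) = 3.
Build the Grundy sequence for pile C with g(k) = mex{g(k−s) : s ∈ {2, 6}, s ≤ k}:
g(0) = mex{} = 0
g(1) = mex{} = 0
g(2) = mex{0} = 1
g(3) = mex{0} = 1
g(4) = mex{1} = 0
g(5) = mex{1} = 0
g(6) = mex{0} = 1
g(7) = mex{0} = 1
g(8) = mex{1} = 0
So g(8) = 0.
The value of a disjunctive sum is the nim-sum of the parts.
Combined value = 0 XOR 3 XOR 0 = 3.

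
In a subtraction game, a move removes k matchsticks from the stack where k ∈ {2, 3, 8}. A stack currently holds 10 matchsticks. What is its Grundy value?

Build the Grundy sequence with g(k) = mex{g(k−s) : s ∈ {2, 3, 8}, s ≤ k}:
g(0) = mex{} = 0
g(1) = mex{} = 0
g(2) = mex{0} = 1
g(3) = mex{0} = 1
g(4) = mex{0,1} = 2
g(5) = mex{1} = 0
g(6) = mex{1,2} = 0
g(7) = mex{0,2} = 1
g(8) = mex{0} = 1
g(9) = mex{0,1} = 2
g(10) = mex{1} = 0
So g(10) = 0.

0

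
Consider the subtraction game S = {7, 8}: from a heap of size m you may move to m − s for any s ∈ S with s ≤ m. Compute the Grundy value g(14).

Grundy values for subtraction set {7, 8}:
g(0) = mex{} = 0
g(1) = mex{} = 0
g(2) = mex{} = 0
g(3) = mex{} = 0
g(4) = mex{} = 0
g(5) = mex{} = 0
g(6) = mex{} = 0
g(7) = mex{0} = 1
g(8) = mex{0} = 1
g(9) = mex{0} = 1
g(10) = mex{0} = 1
g(11) = mex{0} = 1
g(12) = mex{0} = 1
g(13) = mex{0} = 1
g(14) = mex{0,1} = 2
So g(14) = 2.

2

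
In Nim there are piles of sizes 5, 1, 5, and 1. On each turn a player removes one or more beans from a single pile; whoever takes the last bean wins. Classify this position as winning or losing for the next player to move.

Losing position

Nim-sum: 5 XOR 1 XOR 5 XOR 1 = 0.
The nim-sum is 0, so this is a P-position: the player to move is in a losing position under optimal play.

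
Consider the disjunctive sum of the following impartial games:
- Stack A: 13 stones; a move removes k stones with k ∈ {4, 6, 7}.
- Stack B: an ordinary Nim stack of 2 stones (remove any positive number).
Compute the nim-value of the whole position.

Build the Grundy sequence for stack A with g(k) = mex{g(k−s) : s ∈ {4, 6, 7}, s ≤ k}:
g(0) = mex{} = 0
g(1) = mex{} = 0
g(2) = mex{} = 0
g(3) = mex{} = 0
g(4) = mex{0} = 1
g(5) = mex{0} = 1
g(6) = mex{0} = 1
g(7) = mex{0} = 1
g(8) = mex{0,1} = 2
g(9) = mex{0,1} = 2
g(10) = mex{0,1} = 2
g(11) = mex{1} = 0
g(12) = mex{1,2} = 0
g(13) = mex{1,2} = 0
So g(13) = 0.
Stack B is a plain Nim stack of size 2, so its Grundy value is 2.
By the Sprague-Grundy theorem, the Grundy value of a sum of independent games is the XOR of the component values.
Combined value = 0 ⊕ 2 = 2.

2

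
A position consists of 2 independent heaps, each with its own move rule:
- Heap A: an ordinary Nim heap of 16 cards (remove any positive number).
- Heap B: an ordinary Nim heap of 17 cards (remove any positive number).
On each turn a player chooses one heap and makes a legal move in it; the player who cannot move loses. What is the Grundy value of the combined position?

Heap A is a plain Nim heap of size 16, so its Grundy value is 16.
Heap B is a plain Nim heap of size 17, so its Grundy value is 17.
The value of a disjunctive sum is the nim-sum of the parts.
Combined value = 16 ⊕ 17 = 1.

1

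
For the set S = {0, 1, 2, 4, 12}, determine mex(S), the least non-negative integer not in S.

The values 0, 1, 2 are all present; 3 is the first non-negative integer missing from the set.

3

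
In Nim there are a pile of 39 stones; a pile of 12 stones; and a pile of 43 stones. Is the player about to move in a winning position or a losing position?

Losing position

Bitwise XOR of the heap sizes:
  100111  (39)
  001100  (12)
  101011  (43)
  ------
  000000  (0)
The nim-sum is 0, so this is a P-position: the player to move is in a losing position under optimal play.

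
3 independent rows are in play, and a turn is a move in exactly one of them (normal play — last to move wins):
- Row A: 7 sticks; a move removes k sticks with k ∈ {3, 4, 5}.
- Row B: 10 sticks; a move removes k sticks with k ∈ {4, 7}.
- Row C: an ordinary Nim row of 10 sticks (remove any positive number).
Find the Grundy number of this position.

10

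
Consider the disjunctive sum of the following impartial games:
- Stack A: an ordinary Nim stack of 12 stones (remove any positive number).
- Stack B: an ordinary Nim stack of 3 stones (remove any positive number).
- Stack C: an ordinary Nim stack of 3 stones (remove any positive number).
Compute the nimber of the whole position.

12

Stack A is a plain Nim stack of size 12, so its Grundy value is 12.
Stack B is a plain Nim stack of size 3, so its Grundy value is 3.
Stack C is a plain Nim stack of size 3, so its Grundy value is 3.
By the Sprague-Grundy theorem, the Grundy value of a sum of independent games is the XOR of the component values.
Combined value = 12 XOR 3 XOR 3 = 12.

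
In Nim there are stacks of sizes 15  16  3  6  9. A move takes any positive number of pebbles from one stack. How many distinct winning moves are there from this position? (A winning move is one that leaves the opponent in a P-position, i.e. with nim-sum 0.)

Write each in binary and XOR column by column:
  01111  (15)
  10000  (16)
  00011  (3)
  00110  (6)
  01001  (9)
  -----
  10011  (19)
The overall nim-sum is X = 19. A stack of size p has a winning move iff p XOR X < p (reduce it to p XOR X).
  15: 15 XOR 19 = 28 ≥ 15 — no move.
  16: 16 XOR 19 = 3 < 16 — winning move (to 3).
  3: 3 XOR 19 = 16 ≥ 3 — no move.
  6: 6 XOR 19 = 21 ≥ 6 — no move.
  9: 9 XOR 19 = 26 ≥ 9 — no move.
That gives 1 winning move.

1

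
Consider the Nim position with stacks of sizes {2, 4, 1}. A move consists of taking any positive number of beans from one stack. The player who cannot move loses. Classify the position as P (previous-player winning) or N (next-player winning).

Nim-sum: 2 ^ 4 ^ 1 = 7.
The nim-sum is 7 ≠ 0, so this is an N-position: the player to move can win.

N-position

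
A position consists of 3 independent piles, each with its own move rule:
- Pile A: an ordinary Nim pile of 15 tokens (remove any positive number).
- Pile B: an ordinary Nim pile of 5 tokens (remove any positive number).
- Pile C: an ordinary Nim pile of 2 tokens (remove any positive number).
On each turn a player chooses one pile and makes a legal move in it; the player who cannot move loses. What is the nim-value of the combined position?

Pile A is a plain Nim pile of size 15, so its Grundy value is 15.
Pile B is a plain Nim pile of size 5, so its Grundy value is 5.
Pile C is a plain Nim pile of size 2, so its Grundy value is 2.
By the Sprague-Grundy theorem, the Grundy value of a sum of independent games is the XOR of the component values.
Combined value = 15 ⊕ 5 ⊕ 2 = 8.

8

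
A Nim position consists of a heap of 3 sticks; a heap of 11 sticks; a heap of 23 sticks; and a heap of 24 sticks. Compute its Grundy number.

Bitwise XOR of the heap sizes:
  00011  (3)
  01011  (11)
  10111  (23)
  11000  (24)
  -----
  00111  (7)

7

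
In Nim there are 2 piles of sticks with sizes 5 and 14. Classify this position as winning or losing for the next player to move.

Winning position

Write each in binary and XOR column by column:
  0101  (5)
  1110  (14)
  ----
  1011  (11)
The nim-sum is 11 ≠ 0, so this is an N-position: the player to move can win.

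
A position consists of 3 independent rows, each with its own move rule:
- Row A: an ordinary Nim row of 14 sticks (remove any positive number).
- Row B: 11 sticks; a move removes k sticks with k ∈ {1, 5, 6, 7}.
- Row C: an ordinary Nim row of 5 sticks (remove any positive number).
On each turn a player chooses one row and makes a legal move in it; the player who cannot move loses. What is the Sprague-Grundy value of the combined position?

8

Row A is a plain Nim row of size 14, so its Grundy value is 14.
Grundy values for row B (subtraction set {1, 5, 6, 7}):
k:     0  1  2  3  4  5  6  7  8  9 10 11
g(k):  0  1  0  1  0  1  2  3  2  3  2  3
So g(11) = 3.
Row C is a plain Nim row of size 5, so its Grundy value is 5.
By the Sprague-Grundy theorem, the Grundy value of a sum of independent games is the XOR of the component values.
Combined value = 14 ⊕ 3 ⊕ 5 = 8.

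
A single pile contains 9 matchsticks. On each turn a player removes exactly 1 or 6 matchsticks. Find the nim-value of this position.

Grundy values for subtraction set {1, 6}:
g(0) = mex{} = 0
g(1) = mex{0} = 1
g(2) = mex{1} = 0
g(3) = mex{0} = 1
g(4) = mex{1} = 0
g(5) = mex{0} = 1
g(6) = mex{0,1} = 2
g(7) = mex{1,2} = 0
g(8) = mex{0} = 1
g(9) = mex{1} = 0
So g(9) = 0.

0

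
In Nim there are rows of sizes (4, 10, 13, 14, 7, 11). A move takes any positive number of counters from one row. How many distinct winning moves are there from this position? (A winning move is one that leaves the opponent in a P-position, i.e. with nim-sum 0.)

3

Compute the nim-sum pairwise:
4 XOR 10 = 14
14 XOR 13 = 3
3 XOR 14 = 13
13 XOR 7 = 10
10 XOR 11 = 1
The overall nim-sum is X = 1. A row of size p has a winning move iff p XOR X < p (reduce it to p XOR X).
  4: 4 XOR 1 = 5 ≥ 4 — no move.
  10: 10 XOR 1 = 11 ≥ 10 — no move.
  13: 13 XOR 1 = 12 < 13 — winning move (to 12).
  14: 14 XOR 1 = 15 ≥ 14 — no move.
  7: 7 XOR 1 = 6 < 7 — winning move (to 6).
  11: 11 XOR 1 = 10 < 11 — winning move (to 10).
That gives 3 winning moves.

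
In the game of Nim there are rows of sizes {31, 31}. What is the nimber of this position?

0

Nim-sum: 31 XOR 31 = 0.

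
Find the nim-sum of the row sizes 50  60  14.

0

Bitwise XOR of the heap sizes:
  110010  (50)
  111100  (60)
  001110  (14)
  ------
  000000  (0)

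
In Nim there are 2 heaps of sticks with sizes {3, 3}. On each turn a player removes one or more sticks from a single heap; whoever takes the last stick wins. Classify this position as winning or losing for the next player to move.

Losing position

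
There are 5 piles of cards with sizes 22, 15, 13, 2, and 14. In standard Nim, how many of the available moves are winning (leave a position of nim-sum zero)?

Nim-sum: 22 ^ 15 ^ 13 ^ 2 ^ 14 = 24.
The overall nim-sum is X = 24. A pile of size p has a winning move iff p XOR X < p (reduce it to p XOR X).
  22: 22 XOR 24 = 14 < 22 — winning move (to 14).
  15: 15 XOR 24 = 23 ≥ 15 — no move.
  13: 13 XOR 24 = 21 ≥ 13 — no move.
  2: 2 XOR 24 = 26 ≥ 2 — no move.
  14: 14 XOR 24 = 22 ≥ 14 — no move.
That gives 1 winning move.

1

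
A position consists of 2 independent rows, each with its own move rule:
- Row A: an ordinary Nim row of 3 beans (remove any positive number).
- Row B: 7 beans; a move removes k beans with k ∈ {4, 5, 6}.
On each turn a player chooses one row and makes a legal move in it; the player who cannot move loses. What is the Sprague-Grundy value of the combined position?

2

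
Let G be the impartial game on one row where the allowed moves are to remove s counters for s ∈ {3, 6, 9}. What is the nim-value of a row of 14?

Build the Grundy sequence with g(k) = mex{g(k−s) : s ∈ {3, 6, 9}, s ≤ k}:
g(0) = mex{} = 0
g(1) = mex{} = 0
g(2) = mex{} = 0
g(3) = mex{0} = 1
g(4) = mex{0} = 1
g(5) = mex{0} = 1
g(6) = mex{0,1} = 2
g(7) = mex{0,1} = 2
g(8) = mex{0,1} = 2
g(9) = mex{0,1,2} = 3
g(10) = mex{0,1,2} = 3
g(11) = mex{0,1,2} = 3
g(12) = mex{1,2,3} = 0
g(13) = mex{1,2,3} = 0
g(14) = mex{1,2,3} = 0
So g(14) = 0.

0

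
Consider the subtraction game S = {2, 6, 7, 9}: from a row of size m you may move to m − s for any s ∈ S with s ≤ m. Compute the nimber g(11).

Build the Grundy sequence with g(k) = mex{g(k−s) : s ∈ {2, 6, 7, 9}, s ≤ k}:
g(0) = mex{} = 0
g(1) = mex{} = 0
g(2) = mex{0} = 1
g(3) = mex{0} = 1
g(4) = mex{1} = 0
g(5) = mex{1} = 0
g(6) = mex{0} = 1
g(7) = mex{0} = 1
g(8) = mex{0,1} = 2
g(9) = mex{0,1} = 2
g(10) = mex{0,1,2} = 3
g(11) = mex{0,1,2} = 3
So g(11) = 3.

3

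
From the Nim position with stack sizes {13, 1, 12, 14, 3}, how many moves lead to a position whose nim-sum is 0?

Nim-sum: 13 XOR 1 XOR 12 XOR 14 XOR 3 = 13.
The overall nim-sum is X = 13. A stack of size p has a winning move iff p XOR X < p (reduce it to p XOR X).
  13: 13 XOR 13 = 0 < 13 — winning move (to 0).
  1: 1 XOR 13 = 12 ≥ 1 — no move.
  12: 12 XOR 13 = 1 < 12 — winning move (to 1).
  14: 14 XOR 13 = 3 < 14 — winning move (to 3).
  3: 3 XOR 13 = 14 ≥ 3 — no move.
That gives 3 winning moves.

3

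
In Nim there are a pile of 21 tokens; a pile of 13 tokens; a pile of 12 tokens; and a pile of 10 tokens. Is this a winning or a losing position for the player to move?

Winning position

Compute the nim-sum pairwise:
21 XOR 13 = 24
24 XOR 12 = 20
20 XOR 10 = 30
The nim-sum is 30 ≠ 0, so this is an N-position: the player to move can win.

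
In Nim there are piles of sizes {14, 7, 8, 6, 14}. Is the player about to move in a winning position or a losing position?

Winning position

Compute the nim-sum pairwise:
14 ⊕ 7 = 9
9 ⊕ 8 = 1
1 ⊕ 6 = 7
7 ⊕ 14 = 9
The nim-sum is 9 ≠ 0, so this is an N-position: the player to move can win.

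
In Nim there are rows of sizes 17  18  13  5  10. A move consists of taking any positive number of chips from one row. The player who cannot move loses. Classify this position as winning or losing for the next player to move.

Winning position

Bitwise XOR of the heap sizes:
  10001  (17)
  10010  (18)
  01101  (13)
  00101  (5)
  01010  (10)
  -----
  00001  (1)
The nim-sum is 1 ≠ 0, so this is an N-position: the player to move can win.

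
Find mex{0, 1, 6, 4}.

The values 0, 1 are all present; 2 is the first non-negative integer missing from the set.

2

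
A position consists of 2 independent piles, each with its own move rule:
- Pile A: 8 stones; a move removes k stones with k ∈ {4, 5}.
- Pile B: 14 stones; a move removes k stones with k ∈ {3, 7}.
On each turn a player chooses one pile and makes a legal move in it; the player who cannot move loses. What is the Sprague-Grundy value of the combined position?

3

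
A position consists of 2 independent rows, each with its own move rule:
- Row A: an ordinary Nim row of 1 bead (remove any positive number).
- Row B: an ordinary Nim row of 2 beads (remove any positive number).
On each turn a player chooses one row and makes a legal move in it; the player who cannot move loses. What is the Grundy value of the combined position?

3

Row A is a plain Nim row of size 1, so its Grundy value is 1.
Row B is a plain Nim row of size 2, so its Grundy value is 2.
The value of a disjunctive sum is the nim-sum of the parts.
Combined value = 1 ⊕ 2 = 3.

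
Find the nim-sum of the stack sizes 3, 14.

Compute the nim-sum pairwise:
3 ⊕ 14 = 13

13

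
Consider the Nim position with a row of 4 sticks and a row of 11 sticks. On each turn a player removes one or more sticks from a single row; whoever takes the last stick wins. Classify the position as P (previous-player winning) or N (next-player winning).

N-position

Nim-sum: 4 ^ 11 = 15.
The nim-sum is 15 ≠ 0, so this is an N-position: the player to move can win.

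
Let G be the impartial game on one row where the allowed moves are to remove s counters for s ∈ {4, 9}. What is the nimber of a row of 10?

2

Grundy values for subtraction set {4, 9}:
k:     0  1  2  3  4  5  6  7  8  9 10
g(k):  0  0  0  0  1  1  1  1  0  2  2
So g(10) = 2.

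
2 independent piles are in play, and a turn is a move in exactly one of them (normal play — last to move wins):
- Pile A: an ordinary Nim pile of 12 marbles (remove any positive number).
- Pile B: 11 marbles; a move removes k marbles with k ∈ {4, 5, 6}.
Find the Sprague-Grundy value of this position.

12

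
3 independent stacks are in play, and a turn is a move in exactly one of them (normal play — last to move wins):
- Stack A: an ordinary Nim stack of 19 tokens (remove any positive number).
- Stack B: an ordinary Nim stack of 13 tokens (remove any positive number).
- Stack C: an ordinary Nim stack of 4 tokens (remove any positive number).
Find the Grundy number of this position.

Stack A is a plain Nim stack of size 19, so its Grundy value is 19.
Stack B is a plain Nim stack of size 13, so its Grundy value is 13.
Stack C is a plain Nim stack of size 4, so its Grundy value is 4.
By the Sprague-Grundy theorem, the Grundy value of a sum of independent games is the XOR of the component values.
Combined value = 19 XOR 13 XOR 4 = 26.

26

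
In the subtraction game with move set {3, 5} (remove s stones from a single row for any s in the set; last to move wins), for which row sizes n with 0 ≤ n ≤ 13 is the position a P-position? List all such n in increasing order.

Grundy values for subtraction set {3, 5}:
g(0) = mex{} = 0
g(1) = mex{} = 0
g(2) = mex{} = 0
g(3) = mex{0} = 1
g(4) = mex{0} = 1
g(5) = mex{0} = 1
g(6) = mex{0,1} = 2
g(7) = mex{0,1} = 2
g(8) = mex{1} = 0
g(9) = mex{1,2} = 0
g(10) = mex{1,2} = 0
g(11) = mex{0,2} = 1
g(12) = mex{0,2} = 1
g(13) = mex{0} = 1
The P-positions (g = 0) in 0..13 are 0, 1, 2, 8, 9, 10.

0, 1, 2, 8, 9, 10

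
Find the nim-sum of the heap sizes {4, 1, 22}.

19

Write each in binary and XOR column by column:
  00100  (4)
  00001  (1)
  10110  (22)
  -----
  10011  (19)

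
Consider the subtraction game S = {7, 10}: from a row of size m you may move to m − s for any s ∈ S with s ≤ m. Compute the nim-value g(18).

0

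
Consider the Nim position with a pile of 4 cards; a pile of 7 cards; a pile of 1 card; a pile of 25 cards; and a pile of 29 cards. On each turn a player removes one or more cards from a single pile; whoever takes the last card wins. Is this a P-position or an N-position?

N-position

Compute the nim-sum pairwise:
4 XOR 7 = 3
3 XOR 1 = 2
2 XOR 25 = 27
27 XOR 29 = 6
The nim-sum is 6 ≠ 0, so this is an N-position: the player to move can win.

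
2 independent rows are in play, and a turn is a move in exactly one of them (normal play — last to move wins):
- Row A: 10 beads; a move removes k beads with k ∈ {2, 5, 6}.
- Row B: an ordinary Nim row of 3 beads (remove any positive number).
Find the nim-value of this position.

Build the Grundy sequence for row A with g(k) = mex{g(k−s) : s ∈ {2, 5, 6}, s ≤ k}:
k:     0  1  2  3  4  5  6  7  8  9 10
g(k):  0  0  1  1  0  2  1  3  0  2  1
So g(10) = 1.
Row B is a plain Nim row of size 3, so its Grundy value is 3.
By the Sprague-Grundy theorem, the Grundy value of a sum of independent games is the XOR of the component values.
Combined value = 1 ⊕ 3 = 2.

2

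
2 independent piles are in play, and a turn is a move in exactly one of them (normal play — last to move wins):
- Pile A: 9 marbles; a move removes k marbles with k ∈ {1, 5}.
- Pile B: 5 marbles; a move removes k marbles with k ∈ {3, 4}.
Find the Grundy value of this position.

Build the Grundy sequence for pile A with g(k) = mex{g(k−s) : s ∈ {1, 5}, s ≤ k}:
g(0) = mex{} = 0
g(1) = mex{0} = 1
g(2) = mex{1} = 0
g(3) = mex{0} = 1
g(4) = mex{1} = 0
g(5) = mex{0} = 1
g(6) = mex{1} = 0
g(7) = mex{0} = 1
g(8) = mex{1} = 0
g(9) = mex{0} = 1
So g(9) = 1.
For pile B, compute g(0), g(1), … with moves {3, 4}:
k:     0  1  2  3  4  5
g(k):  0  0  0  1  1  1
So g(5) = 1.
By the Sprague-Grundy theorem, the Grundy value of a sum of independent games is the XOR of the component values.
Combined value = 1 XOR 1 = 0.

0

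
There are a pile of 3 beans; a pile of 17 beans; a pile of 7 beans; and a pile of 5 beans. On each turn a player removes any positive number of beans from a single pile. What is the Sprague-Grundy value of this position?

16

Nim-sum: 3 ⊕ 17 ⊕ 7 ⊕ 5 = 16.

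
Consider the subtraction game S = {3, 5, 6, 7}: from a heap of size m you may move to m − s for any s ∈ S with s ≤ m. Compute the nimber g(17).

2

Build the Grundy sequence with g(k) = mex{g(k−s) : s ∈ {3, 5, 6, 7}, s ≤ k}:
k:     0  1  2  3  4  5  6  7  8  9 10 11 12 13 14 15 16 17
g(k):  0  0  0  1  1  1  2  2  2  3  0  0  0  1  1  1  2  2
So g(17) = 2.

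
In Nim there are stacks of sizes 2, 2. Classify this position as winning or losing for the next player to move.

Losing position

Nim-sum: 2 ⊕ 2 = 0.
The nim-sum is 0, so this is a P-position: the player to move is in a losing position under optimal play.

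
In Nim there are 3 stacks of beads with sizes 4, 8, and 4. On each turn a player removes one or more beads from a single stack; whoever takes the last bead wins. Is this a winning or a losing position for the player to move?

Compute the nim-sum pairwise:
4 ^ 8 = 12
12 ^ 4 = 8
The nim-sum is 8 ≠ 0, so this is an N-position: the player to move can win.

Winning position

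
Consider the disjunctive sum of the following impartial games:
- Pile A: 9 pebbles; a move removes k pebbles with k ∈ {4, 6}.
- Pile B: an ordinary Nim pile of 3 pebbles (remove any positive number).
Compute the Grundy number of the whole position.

1

Grundy values for pile A (subtraction set {4, 6}):
k:     0  1  2  3  4  5  6  7  8  9
g(k):  0  0  0  0  1  1  1  1  2  2
So g(9) = 2.
Pile B is a plain Nim pile of size 3, so its Grundy value is 3.
The value of a disjunctive sum is the nim-sum of the parts.
Combined value = 2 XOR 3 = 1.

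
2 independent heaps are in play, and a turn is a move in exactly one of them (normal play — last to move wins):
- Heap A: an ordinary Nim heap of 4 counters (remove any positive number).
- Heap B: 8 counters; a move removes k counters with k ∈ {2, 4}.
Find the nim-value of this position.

5

Heap A is a plain Nim heap of size 4, so its Grundy value is 4.
Build the Grundy sequence for heap B with g(k) = mex{g(k−s) : s ∈ {2, 4}, s ≤ k}:
k:     0  1  2  3  4  5  6  7  8
g(k):  0  0  1  1  2  2  0  0  1
So g(8) = 1.
The value of a disjunctive sum is the nim-sum of the parts.
Combined value = 4 ⊕ 1 = 5.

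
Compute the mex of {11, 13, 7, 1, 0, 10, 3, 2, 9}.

4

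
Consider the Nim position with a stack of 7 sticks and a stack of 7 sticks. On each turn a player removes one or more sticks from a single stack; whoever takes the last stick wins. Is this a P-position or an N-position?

Compute the nim-sum pairwise:
7 ⊕ 7 = 0
The nim-sum is 0, so this is a P-position: the player to move is in a losing position under optimal play.

P-position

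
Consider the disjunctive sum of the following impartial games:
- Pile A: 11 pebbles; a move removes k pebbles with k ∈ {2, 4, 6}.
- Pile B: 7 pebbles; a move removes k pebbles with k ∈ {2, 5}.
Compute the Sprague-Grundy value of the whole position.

1

For pile A, compute g(0), g(1), … with moves {2, 4, 6}:
g(0) = mex{} = 0
g(1) = mex{} = 0
g(2) = mex{0} = 1
g(3) = mex{0} = 1
g(4) = mex{0,1} = 2
g(5) = mex{0,1} = 2
g(6) = mex{0,1,2} = 3
g(7) = mex{0,1,2} = 3
g(8) = mex{1,2,3} = 0
g(9) = mex{1,2,3} = 0
g(10) = mex{0,2,3} = 1
g(11) = mex{0,2,3} = 1
So g(11) = 1.
Build the Grundy sequence for pile B with g(k) = mex{g(k−s) : s ∈ {2, 5}, s ≤ k}:
k:     0  1  2  3  4  5  6  7
g(k):  0  0  1  1  0  2  1  0
So g(7) = 0.
The value of a disjunctive sum is the nim-sum of the parts.
Combined value = 1 XOR 0 = 1.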